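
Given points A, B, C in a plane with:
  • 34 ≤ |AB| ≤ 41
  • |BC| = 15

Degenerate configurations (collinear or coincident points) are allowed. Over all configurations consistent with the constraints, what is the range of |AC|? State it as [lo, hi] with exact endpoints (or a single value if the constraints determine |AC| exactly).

|AC| ∈ [19, 56]  (≈ [19.0000, 56.0000])

|AB| ∈ [34, 41]
|BC| ∈ {15}
|AC| ∈ [19, 56]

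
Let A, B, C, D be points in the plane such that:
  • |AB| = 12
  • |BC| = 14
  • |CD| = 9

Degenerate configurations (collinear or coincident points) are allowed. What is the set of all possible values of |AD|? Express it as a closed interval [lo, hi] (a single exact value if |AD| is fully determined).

|AD| ∈ [0, 35]  (≈ [0.0000, 35.0000])

|AB| ∈ {12}
|BC| ∈ {14}
|CD| ∈ {9}
|AC| ∈ [2, 26]
|BD| ∈ [5, 23]
|AD| ∈ [0, 35]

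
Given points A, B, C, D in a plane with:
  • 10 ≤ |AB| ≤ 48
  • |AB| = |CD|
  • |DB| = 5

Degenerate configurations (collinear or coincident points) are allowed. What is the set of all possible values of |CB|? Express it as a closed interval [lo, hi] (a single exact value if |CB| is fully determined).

|AB| ∈ [10, 48]
|BD| ∈ {5}
|CD| ∈ [10, 48]
|AD| ∈ [5, 53]
|BC| ∈ [5, 53]
|AC| ∈ [0, 101]

|CB| ∈ [5, 53]  (≈ [5.0000, 53.0000])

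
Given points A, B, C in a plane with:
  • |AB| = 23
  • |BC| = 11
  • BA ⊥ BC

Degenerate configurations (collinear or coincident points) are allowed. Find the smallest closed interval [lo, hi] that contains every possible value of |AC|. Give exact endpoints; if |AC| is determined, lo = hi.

|AC| = 5·√(26)  (≈ 25.4951)

|AB| ∈ {23}
|BC| ∈ {11}
|AC| ∈ {5·√(26)}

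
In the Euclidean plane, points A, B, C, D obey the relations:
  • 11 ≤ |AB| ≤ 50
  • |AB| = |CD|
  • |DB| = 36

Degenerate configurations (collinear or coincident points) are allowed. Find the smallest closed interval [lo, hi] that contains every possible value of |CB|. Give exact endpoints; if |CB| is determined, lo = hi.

|CB| ∈ [0, 86]  (≈ [0.0000, 86.0000])

|AB| ∈ [11, 50]
|BD| ∈ {36}
|CD| ∈ [11, 50]
|AD| ∈ [0, 86]
|BC| ∈ [0, 86]
|AC| ∈ [0, 136]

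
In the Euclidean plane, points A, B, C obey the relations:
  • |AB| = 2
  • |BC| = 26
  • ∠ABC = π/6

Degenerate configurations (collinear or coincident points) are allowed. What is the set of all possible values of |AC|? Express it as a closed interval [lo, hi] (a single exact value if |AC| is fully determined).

|AC| = 2·√(170 - 13·√(3))  (≈ 24.2885)

|AB| ∈ {2}
|BC| ∈ {26}
|AC| ∈ {2·√(170 - 13·√(3))}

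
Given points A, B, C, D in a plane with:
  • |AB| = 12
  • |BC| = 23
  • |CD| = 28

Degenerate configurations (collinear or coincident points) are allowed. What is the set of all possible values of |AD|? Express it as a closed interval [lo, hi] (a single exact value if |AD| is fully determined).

|AB| ∈ {12}
|BC| ∈ {23}
|CD| ∈ {28}
|AC| ∈ [11, 35]
|BD| ∈ [5, 51]
|AD| ∈ [0, 63]

|AD| ∈ [0, 63]  (≈ [0.0000, 63.0000])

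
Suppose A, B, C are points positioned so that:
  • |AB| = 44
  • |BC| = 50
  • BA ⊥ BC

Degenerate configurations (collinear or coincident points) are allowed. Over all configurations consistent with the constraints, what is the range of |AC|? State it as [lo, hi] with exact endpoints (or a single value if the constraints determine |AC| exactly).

|AB| ∈ {44}
|BC| ∈ {50}
|AC| ∈ {2·√(1109)}

|AC| = 2·√(1109)  (≈ 66.6033)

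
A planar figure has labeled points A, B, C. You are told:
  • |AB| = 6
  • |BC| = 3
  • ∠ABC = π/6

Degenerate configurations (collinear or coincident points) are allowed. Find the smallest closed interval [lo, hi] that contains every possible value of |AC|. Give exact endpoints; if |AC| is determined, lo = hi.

|AC| = 3·√(5 - 2·√(3))  (≈ 3.7179)

|AB| ∈ {6}
|BC| ∈ {3}
|AC| ∈ {3·√(5 - 2·√(3))}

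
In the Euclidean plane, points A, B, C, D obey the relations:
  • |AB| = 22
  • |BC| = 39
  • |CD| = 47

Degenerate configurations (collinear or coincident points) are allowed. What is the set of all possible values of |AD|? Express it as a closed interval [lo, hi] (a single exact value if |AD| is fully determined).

|AB| ∈ {22}
|BC| ∈ {39}
|CD| ∈ {47}
|AC| ∈ [17, 61]
|BD| ∈ [8, 86]
|AD| ∈ [0, 108]

|AD| ∈ [0, 108]  (≈ [0.0000, 108.0000])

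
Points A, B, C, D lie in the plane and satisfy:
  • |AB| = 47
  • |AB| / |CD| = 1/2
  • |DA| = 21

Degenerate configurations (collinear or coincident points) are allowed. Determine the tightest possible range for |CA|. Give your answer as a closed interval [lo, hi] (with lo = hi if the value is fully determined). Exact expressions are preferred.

|CA| ∈ [73, 115]  (≈ [73.0000, 115.0000])

|AB| ∈ {47}
|AD| ∈ {21}
|CD| ∈ {94}
|BD| ∈ [26, 68]
|AC| ∈ [73, 115]
|BC| ∈ [26, 162]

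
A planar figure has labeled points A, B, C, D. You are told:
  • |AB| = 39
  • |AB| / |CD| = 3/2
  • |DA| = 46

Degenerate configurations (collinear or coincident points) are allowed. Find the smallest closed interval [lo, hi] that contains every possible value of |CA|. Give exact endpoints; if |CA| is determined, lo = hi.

|AB| ∈ {39}
|AD| ∈ {46}
|CD| ∈ {26}
|BD| ∈ [7, 85]
|AC| ∈ [20, 72]
|BC| ∈ [0, 111]

|CA| ∈ [20, 72]  (≈ [20.0000, 72.0000])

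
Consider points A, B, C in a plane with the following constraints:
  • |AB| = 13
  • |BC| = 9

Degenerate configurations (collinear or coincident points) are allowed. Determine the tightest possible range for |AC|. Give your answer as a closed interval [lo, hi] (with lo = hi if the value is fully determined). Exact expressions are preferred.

|AC| ∈ [4, 22]  (≈ [4.0000, 22.0000])

|AB| ∈ {13}
|BC| ∈ {9}
|AC| ∈ [4, 22]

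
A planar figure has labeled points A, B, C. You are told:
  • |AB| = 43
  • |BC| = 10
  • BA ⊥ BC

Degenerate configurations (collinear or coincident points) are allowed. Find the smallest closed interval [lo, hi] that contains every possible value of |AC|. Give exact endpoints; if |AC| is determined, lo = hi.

|AC| = √(1949)  (≈ 44.1475)

|AB| ∈ {43}
|BC| ∈ {10}
|AC| ∈ {√(1949)}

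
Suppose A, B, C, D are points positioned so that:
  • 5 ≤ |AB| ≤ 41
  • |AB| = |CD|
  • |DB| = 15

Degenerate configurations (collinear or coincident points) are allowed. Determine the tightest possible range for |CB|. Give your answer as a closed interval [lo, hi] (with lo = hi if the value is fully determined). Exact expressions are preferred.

|AB| ∈ [5, 41]
|BD| ∈ {15}
|CD| ∈ [5, 41]
|AD| ∈ [0, 56]
|BC| ∈ [0, 56]
|AC| ∈ [0, 97]

|CB| ∈ [0, 56]  (≈ [0.0000, 56.0000])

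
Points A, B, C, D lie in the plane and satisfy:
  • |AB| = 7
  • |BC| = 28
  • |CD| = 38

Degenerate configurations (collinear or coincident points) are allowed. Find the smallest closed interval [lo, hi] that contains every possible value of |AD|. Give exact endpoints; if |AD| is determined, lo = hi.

|AB| ∈ {7}
|BC| ∈ {28}
|CD| ∈ {38}
|AC| ∈ [21, 35]
|BD| ∈ [10, 66]
|AD| ∈ [3, 73]

|AD| ∈ [3, 73]  (≈ [3.0000, 73.0000])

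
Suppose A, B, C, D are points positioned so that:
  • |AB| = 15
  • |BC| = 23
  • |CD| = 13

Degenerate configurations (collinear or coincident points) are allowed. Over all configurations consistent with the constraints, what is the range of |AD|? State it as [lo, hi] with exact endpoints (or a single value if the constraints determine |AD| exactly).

|AD| ∈ [0, 51]  (≈ [0.0000, 51.0000])

|AB| ∈ {15}
|BC| ∈ {23}
|CD| ∈ {13}
|AC| ∈ [8, 38]
|BD| ∈ [10, 36]
|AD| ∈ [0, 51]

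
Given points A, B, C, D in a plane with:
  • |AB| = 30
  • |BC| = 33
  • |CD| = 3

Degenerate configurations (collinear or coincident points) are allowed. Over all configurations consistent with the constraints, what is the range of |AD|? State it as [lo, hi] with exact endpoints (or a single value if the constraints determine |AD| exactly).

|AD| ∈ [0, 66]  (≈ [0.0000, 66.0000])

|AB| ∈ {30}
|BC| ∈ {33}
|CD| ∈ {3}
|AC| ∈ [3, 63]
|BD| ∈ [30, 36]
|AD| ∈ [0, 66]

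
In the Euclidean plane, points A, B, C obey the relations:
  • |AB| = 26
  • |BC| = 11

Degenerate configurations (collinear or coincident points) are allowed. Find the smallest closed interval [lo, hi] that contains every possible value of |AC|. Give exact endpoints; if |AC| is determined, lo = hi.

|AB| ∈ {26}
|BC| ∈ {11}
|AC| ∈ [15, 37]

|AC| ∈ [15, 37]  (≈ [15.0000, 37.0000])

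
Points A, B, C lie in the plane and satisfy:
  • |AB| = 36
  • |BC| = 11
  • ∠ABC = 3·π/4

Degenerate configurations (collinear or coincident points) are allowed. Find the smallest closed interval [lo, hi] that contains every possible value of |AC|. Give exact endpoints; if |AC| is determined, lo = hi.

|AB| ∈ {36}
|BC| ∈ {11}
|AC| ∈ {√(396·√(2) + 1417)}

|AC| = √(396·√(2) + 1417)  (≈ 44.4638)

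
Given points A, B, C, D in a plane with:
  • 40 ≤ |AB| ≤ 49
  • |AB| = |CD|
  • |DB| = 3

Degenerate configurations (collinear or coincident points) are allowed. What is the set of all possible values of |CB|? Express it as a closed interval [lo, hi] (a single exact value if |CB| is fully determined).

|AB| ∈ [40, 49]
|BD| ∈ {3}
|CD| ∈ [40, 49]
|AD| ∈ [37, 52]
|BC| ∈ [37, 52]
|AC| ∈ [0, 101]

|CB| ∈ [37, 52]  (≈ [37.0000, 52.0000])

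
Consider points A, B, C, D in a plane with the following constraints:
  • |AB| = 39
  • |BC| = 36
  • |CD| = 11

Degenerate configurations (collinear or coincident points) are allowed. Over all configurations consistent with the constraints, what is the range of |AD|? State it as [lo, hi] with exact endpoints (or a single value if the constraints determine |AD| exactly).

|AB| ∈ {39}
|BC| ∈ {36}
|CD| ∈ {11}
|AC| ∈ [3, 75]
|BD| ∈ [25, 47]
|AD| ∈ [0, 86]

|AD| ∈ [0, 86]  (≈ [0.0000, 86.0000])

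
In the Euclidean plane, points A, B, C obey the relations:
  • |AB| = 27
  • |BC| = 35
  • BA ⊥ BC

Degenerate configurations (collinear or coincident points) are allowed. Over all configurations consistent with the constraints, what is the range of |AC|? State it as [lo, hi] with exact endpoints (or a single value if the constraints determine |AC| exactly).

|AB| ∈ {27}
|BC| ∈ {35}
|AC| ∈ {√(1954)}

|AC| = √(1954)  (≈ 44.2041)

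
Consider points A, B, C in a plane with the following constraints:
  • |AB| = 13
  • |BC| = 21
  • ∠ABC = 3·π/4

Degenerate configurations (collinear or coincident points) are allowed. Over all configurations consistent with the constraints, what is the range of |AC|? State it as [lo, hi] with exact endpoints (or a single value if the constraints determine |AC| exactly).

|AC| = √(273·√(2) + 610)  (≈ 31.5607)

|AB| ∈ {13}
|BC| ∈ {21}
|AC| ∈ {√(273·√(2) + 610)}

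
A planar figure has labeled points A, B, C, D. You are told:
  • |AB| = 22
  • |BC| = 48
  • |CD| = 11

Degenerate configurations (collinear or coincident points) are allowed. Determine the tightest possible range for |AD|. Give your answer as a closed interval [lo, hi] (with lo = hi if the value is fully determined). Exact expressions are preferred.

|AB| ∈ {22}
|BC| ∈ {48}
|CD| ∈ {11}
|AC| ∈ [26, 70]
|BD| ∈ [37, 59]
|AD| ∈ [15, 81]

|AD| ∈ [15, 81]  (≈ [15.0000, 81.0000])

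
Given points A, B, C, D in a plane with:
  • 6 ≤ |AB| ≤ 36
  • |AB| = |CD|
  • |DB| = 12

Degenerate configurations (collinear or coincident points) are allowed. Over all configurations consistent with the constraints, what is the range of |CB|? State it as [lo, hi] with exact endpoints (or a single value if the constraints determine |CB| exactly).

|AB| ∈ [6, 36]
|BD| ∈ {12}
|CD| ∈ [6, 36]
|AD| ∈ [0, 48]
|BC| ∈ [0, 48]
|AC| ∈ [0, 84]

|CB| ∈ [0, 48]  (≈ [0.0000, 48.0000])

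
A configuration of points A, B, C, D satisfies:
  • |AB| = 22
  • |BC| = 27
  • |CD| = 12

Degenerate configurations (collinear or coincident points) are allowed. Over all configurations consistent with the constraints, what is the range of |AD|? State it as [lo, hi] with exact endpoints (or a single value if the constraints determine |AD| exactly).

|AD| ∈ [0, 61]  (≈ [0.0000, 61.0000])

|AB| ∈ {22}
|BC| ∈ {27}
|CD| ∈ {12}
|AC| ∈ [5, 49]
|BD| ∈ [15, 39]
|AD| ∈ [0, 61]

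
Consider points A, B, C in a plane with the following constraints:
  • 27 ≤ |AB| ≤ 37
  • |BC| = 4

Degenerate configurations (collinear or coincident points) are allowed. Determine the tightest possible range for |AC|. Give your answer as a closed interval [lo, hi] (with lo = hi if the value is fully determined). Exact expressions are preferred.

|AC| ∈ [23, 41]  (≈ [23.0000, 41.0000])

|AB| ∈ [27, 37]
|BC| ∈ {4}
|AC| ∈ [23, 41]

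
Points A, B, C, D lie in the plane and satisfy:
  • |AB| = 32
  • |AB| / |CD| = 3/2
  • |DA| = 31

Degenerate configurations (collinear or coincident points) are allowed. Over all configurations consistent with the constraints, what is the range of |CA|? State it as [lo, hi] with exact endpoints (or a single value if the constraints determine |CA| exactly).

|CA| ∈ [29/3, 157/3]  (≈ [9.6667, 52.3333])

|AB| ∈ {32}
|AD| ∈ {31}
|CD| ∈ {64/3}
|BD| ∈ [1, 63]
|AC| ∈ [29/3, 157/3]
|BC| ∈ [0, 253/3]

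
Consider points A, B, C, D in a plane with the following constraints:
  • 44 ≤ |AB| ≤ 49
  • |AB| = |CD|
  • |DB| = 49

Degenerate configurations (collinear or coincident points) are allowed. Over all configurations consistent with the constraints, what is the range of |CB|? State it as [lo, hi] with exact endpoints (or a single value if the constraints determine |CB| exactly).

|CB| ∈ [0, 98]  (≈ [0.0000, 98.0000])

|AB| ∈ [44, 49]
|BD| ∈ {49}
|CD| ∈ [44, 49]
|AD| ∈ [0, 98]
|BC| ∈ [0, 98]
|AC| ∈ [0, 147]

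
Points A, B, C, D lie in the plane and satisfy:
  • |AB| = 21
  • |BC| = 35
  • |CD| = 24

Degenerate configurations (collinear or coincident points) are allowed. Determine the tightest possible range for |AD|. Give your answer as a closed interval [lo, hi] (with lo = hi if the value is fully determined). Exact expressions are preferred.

|AB| ∈ {21}
|BC| ∈ {35}
|CD| ∈ {24}
|AC| ∈ [14, 56]
|BD| ∈ [11, 59]
|AD| ∈ [0, 80]

|AD| ∈ [0, 80]  (≈ [0.0000, 80.0000])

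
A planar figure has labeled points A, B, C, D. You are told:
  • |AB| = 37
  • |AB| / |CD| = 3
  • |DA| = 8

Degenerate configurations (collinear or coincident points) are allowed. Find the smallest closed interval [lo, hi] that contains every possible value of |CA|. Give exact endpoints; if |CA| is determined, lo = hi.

|CA| ∈ [13/3, 61/3]  (≈ [4.3333, 20.3333])

|AB| ∈ {37}
|AD| ∈ {8}
|CD| ∈ {37/3}
|BD| ∈ [29, 45]
|AC| ∈ [13/3, 61/3]
|BC| ∈ [50/3, 172/3]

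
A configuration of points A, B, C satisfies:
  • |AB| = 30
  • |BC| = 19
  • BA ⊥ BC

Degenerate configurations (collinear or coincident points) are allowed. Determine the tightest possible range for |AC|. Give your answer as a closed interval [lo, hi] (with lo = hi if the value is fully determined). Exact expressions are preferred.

|AB| ∈ {30}
|BC| ∈ {19}
|AC| ∈ {√(1261)}

|AC| = √(1261)  (≈ 35.5106)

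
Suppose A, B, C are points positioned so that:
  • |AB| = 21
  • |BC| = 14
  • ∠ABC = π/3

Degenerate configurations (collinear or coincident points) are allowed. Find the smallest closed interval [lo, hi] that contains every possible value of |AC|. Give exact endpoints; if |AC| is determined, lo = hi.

|AC| = 7·√(7)  (≈ 18.5203)

|AB| ∈ {21}
|BC| ∈ {14}
|AC| ∈ {7·√(7)}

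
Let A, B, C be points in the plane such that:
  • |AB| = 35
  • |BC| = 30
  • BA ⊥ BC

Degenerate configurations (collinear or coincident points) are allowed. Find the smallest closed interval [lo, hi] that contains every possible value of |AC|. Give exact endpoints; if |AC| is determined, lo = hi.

|AB| ∈ {35}
|BC| ∈ {30}
|AC| ∈ {5·√(85)}

|AC| = 5·√(85)  (≈ 46.0977)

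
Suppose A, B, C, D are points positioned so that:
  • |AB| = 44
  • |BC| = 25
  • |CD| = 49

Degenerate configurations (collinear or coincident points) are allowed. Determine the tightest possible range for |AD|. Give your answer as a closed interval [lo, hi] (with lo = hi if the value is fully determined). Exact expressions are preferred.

|AB| ∈ {44}
|BC| ∈ {25}
|CD| ∈ {49}
|AC| ∈ [19, 69]
|BD| ∈ [24, 74]
|AD| ∈ [0, 118]

|AD| ∈ [0, 118]  (≈ [0.0000, 118.0000])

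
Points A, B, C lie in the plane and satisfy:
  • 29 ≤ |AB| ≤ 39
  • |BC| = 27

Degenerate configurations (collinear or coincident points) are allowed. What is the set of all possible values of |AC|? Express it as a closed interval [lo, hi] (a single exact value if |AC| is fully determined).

|AC| ∈ [2, 66]  (≈ [2.0000, 66.0000])

|AB| ∈ [29, 39]
|BC| ∈ {27}
|AC| ∈ [2, 66]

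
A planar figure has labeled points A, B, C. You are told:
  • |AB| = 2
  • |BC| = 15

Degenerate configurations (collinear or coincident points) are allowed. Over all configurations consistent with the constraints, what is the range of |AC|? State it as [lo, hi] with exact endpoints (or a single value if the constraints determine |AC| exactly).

|AB| ∈ {2}
|BC| ∈ {15}
|AC| ∈ [13, 17]

|AC| ∈ [13, 17]  (≈ [13.0000, 17.0000])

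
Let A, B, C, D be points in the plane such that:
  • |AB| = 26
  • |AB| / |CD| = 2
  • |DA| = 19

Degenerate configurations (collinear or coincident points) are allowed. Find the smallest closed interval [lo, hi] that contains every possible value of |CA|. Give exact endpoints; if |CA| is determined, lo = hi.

|AB| ∈ {26}
|AD| ∈ {19}
|CD| ∈ {13}
|BD| ∈ [7, 45]
|AC| ∈ [6, 32]
|BC| ∈ [0, 58]

|CA| ∈ [6, 32]  (≈ [6.0000, 32.0000])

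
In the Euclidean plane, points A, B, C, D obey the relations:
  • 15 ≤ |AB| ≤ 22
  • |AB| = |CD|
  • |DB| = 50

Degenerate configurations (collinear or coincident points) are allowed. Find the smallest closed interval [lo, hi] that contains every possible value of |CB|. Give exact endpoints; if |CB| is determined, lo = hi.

|AB| ∈ [15, 22]
|BD| ∈ {50}
|CD| ∈ [15, 22]
|AD| ∈ [28, 72]
|BC| ∈ [28, 72]
|AC| ∈ [6, 94]

|CB| ∈ [28, 72]  (≈ [28.0000, 72.0000])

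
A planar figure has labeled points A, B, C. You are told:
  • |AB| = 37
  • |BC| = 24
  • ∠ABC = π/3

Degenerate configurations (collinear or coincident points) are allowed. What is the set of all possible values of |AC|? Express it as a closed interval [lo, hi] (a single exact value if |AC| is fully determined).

|AB| ∈ {37}
|BC| ∈ {24}
|AC| ∈ {√(1057)}

|AC| = √(1057)  (≈ 32.5115)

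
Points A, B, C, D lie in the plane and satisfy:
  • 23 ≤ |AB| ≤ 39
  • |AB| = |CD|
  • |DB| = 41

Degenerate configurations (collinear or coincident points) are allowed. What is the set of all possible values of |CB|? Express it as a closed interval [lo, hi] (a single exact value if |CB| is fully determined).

|CB| ∈ [2, 80]  (≈ [2.0000, 80.0000])

|AB| ∈ [23, 39]
|BD| ∈ {41}
|CD| ∈ [23, 39]
|AD| ∈ [2, 80]
|BC| ∈ [2, 80]
|AC| ∈ [0, 119]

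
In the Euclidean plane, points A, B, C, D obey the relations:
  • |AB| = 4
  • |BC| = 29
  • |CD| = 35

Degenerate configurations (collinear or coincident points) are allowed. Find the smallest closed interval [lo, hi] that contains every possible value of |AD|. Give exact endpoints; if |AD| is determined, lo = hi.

|AD| ∈ [2, 68]  (≈ [2.0000, 68.0000])

|AB| ∈ {4}
|BC| ∈ {29}
|CD| ∈ {35}
|AC| ∈ [25, 33]
|BD| ∈ [6, 64]
|AD| ∈ [2, 68]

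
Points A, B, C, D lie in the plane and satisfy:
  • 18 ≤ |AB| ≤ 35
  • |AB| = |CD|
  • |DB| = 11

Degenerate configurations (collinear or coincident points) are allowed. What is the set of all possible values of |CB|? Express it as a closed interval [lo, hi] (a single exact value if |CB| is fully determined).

|CB| ∈ [7, 46]  (≈ [7.0000, 46.0000])

|AB| ∈ [18, 35]
|BD| ∈ {11}
|CD| ∈ [18, 35]
|AD| ∈ [7, 46]
|BC| ∈ [7, 46]
|AC| ∈ [0, 81]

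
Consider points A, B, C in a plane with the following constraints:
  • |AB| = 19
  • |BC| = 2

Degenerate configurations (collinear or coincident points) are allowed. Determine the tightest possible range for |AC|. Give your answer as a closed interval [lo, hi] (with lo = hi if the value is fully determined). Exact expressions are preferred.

|AB| ∈ {19}
|BC| ∈ {2}
|AC| ∈ [17, 21]

|AC| ∈ [17, 21]  (≈ [17.0000, 21.0000])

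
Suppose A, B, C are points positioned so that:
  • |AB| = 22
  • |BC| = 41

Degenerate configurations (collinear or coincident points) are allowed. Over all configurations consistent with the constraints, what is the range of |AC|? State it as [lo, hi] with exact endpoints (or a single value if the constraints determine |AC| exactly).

|AB| ∈ {22}
|BC| ∈ {41}
|AC| ∈ [19, 63]

|AC| ∈ [19, 63]  (≈ [19.0000, 63.0000])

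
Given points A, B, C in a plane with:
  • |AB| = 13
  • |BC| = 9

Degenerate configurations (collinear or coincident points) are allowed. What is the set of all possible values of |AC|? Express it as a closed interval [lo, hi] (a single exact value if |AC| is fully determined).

|AB| ∈ {13}
|BC| ∈ {9}
|AC| ∈ [4, 22]

|AC| ∈ [4, 22]  (≈ [4.0000, 22.0000])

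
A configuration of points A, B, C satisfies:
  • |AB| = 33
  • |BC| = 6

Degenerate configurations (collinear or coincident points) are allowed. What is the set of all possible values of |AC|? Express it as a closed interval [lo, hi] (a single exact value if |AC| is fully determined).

|AC| ∈ [27, 39]  (≈ [27.0000, 39.0000])

|AB| ∈ {33}
|BC| ∈ {6}
|AC| ∈ [27, 39]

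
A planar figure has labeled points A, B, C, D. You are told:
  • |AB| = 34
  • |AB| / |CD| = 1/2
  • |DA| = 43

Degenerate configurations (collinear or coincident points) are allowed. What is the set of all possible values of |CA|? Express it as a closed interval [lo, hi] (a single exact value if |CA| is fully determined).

|CA| ∈ [25, 111]  (≈ [25.0000, 111.0000])

|AB| ∈ {34}
|AD| ∈ {43}
|CD| ∈ {68}
|BD| ∈ [9, 77]
|AC| ∈ [25, 111]
|BC| ∈ [0, 145]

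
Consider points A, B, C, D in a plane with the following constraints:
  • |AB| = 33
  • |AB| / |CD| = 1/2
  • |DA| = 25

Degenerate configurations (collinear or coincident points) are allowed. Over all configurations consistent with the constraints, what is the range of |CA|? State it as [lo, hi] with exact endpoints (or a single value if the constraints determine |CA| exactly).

|AB| ∈ {33}
|AD| ∈ {25}
|CD| ∈ {66}
|BD| ∈ [8, 58]
|AC| ∈ [41, 91]
|BC| ∈ [8, 124]

|CA| ∈ [41, 91]  (≈ [41.0000, 91.0000])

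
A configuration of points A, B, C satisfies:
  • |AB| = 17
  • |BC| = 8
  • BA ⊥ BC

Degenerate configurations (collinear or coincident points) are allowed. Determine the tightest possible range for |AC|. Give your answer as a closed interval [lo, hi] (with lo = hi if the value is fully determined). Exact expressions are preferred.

|AB| ∈ {17}
|BC| ∈ {8}
|AC| ∈ {√(353)}

|AC| = √(353)  (≈ 18.7883)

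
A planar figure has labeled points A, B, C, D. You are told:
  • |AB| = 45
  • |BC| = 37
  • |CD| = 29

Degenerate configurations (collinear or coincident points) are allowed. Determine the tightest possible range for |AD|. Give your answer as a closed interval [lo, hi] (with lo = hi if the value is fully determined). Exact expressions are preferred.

|AD| ∈ [0, 111]  (≈ [0.0000, 111.0000])

|AB| ∈ {45}
|BC| ∈ {37}
|CD| ∈ {29}
|AC| ∈ [8, 82]
|BD| ∈ [8, 66]
|AD| ∈ [0, 111]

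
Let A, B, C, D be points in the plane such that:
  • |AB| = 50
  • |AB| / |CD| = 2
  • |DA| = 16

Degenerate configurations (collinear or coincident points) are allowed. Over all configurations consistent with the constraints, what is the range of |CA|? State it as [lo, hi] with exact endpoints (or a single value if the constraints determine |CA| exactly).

|AB| ∈ {50}
|AD| ∈ {16}
|CD| ∈ {25}
|BD| ∈ [34, 66]
|AC| ∈ [9, 41]
|BC| ∈ [9, 91]

|CA| ∈ [9, 41]  (≈ [9.0000, 41.0000])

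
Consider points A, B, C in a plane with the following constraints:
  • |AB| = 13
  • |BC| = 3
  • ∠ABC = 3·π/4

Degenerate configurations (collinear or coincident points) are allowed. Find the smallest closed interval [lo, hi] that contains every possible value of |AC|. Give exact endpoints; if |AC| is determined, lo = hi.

|AC| = √(39·√(2) + 178)  (≈ 15.2694)

|AB| ∈ {13}
|BC| ∈ {3}
|AC| ∈ {√(39·√(2) + 178)}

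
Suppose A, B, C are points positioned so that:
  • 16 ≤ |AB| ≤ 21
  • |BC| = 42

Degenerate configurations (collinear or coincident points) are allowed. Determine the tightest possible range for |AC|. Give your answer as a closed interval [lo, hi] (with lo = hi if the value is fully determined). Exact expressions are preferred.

|AB| ∈ [16, 21]
|BC| ∈ {42}
|AC| ∈ [21, 63]

|AC| ∈ [21, 63]  (≈ [21.0000, 63.0000])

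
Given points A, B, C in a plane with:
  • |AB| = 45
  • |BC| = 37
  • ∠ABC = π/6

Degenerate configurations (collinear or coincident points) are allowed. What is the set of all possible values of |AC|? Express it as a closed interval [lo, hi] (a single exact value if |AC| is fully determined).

|AB| ∈ {45}
|BC| ∈ {37}
|AC| ∈ {√(3394 - 1665·√(3))}

|AC| = √(3394 - 1665·√(3))  (≈ 22.5862)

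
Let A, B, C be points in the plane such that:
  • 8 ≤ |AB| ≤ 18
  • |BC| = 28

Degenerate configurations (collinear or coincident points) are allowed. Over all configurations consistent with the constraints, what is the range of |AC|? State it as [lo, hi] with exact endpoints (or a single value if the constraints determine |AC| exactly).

|AC| ∈ [10, 46]  (≈ [10.0000, 46.0000])

|AB| ∈ [8, 18]
|BC| ∈ {28}
|AC| ∈ [10, 46]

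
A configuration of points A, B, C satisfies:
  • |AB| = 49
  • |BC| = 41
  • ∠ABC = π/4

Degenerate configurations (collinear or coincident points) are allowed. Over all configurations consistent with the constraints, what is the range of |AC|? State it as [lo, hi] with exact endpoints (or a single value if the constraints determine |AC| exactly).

|AC| = √(4082 - 2009·√(2))  (≈ 35.2256)

|AB| ∈ {49}
|BC| ∈ {41}
|AC| ∈ {√(4082 - 2009·√(2))}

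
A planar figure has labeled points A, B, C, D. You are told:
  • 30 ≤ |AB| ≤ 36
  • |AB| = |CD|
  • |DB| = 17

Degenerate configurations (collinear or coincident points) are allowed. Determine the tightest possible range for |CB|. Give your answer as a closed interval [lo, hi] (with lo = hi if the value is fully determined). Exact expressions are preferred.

|AB| ∈ [30, 36]
|BD| ∈ {17}
|CD| ∈ [30, 36]
|AD| ∈ [13, 53]
|BC| ∈ [13, 53]
|AC| ∈ [0, 89]

|CB| ∈ [13, 53]  (≈ [13.0000, 53.0000])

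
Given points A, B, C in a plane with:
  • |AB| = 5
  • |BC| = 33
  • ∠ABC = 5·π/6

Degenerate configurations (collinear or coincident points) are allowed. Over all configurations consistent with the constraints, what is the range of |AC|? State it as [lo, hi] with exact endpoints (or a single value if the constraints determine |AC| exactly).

|AC| = √(165·√(3) + 1114)  (≈ 37.4137)

|AB| ∈ {5}
|BC| ∈ {33}
|AC| ∈ {√(165·√(3) + 1114)}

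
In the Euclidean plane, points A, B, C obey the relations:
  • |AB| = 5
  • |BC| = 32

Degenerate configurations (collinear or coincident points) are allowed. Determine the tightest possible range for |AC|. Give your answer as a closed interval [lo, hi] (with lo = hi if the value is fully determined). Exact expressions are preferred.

|AB| ∈ {5}
|BC| ∈ {32}
|AC| ∈ [27, 37]

|AC| ∈ [27, 37]  (≈ [27.0000, 37.0000])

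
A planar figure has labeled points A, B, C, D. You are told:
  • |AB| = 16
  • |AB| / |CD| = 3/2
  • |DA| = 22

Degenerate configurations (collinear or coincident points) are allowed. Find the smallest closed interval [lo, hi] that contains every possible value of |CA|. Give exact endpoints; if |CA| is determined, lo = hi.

|AB| ∈ {16}
|AD| ∈ {22}
|CD| ∈ {32/3}
|BD| ∈ [6, 38]
|AC| ∈ [34/3, 98/3]
|BC| ∈ [0, 146/3]

|CA| ∈ [34/3, 98/3]  (≈ [11.3333, 32.6667])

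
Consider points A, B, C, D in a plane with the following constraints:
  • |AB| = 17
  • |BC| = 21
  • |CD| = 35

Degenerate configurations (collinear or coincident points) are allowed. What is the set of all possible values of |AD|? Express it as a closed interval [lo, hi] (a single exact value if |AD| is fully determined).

|AB| ∈ {17}
|BC| ∈ {21}
|CD| ∈ {35}
|AC| ∈ [4, 38]
|BD| ∈ [14, 56]
|AD| ∈ [0, 73]

|AD| ∈ [0, 73]  (≈ [0.0000, 73.0000])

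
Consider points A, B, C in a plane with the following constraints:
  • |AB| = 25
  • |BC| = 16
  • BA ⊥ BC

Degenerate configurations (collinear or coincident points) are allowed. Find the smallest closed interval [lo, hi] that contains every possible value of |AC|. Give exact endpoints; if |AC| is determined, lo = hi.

|AC| = √(881)  (≈ 29.6816)

|AB| ∈ {25}
|BC| ∈ {16}
|AC| ∈ {√(881)}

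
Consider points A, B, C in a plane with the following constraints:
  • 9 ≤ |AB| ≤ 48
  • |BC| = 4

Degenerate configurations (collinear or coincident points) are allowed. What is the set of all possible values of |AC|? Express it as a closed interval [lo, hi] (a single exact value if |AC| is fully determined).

|AC| ∈ [5, 52]  (≈ [5.0000, 52.0000])

|AB| ∈ [9, 48]
|BC| ∈ {4}
|AC| ∈ [5, 52]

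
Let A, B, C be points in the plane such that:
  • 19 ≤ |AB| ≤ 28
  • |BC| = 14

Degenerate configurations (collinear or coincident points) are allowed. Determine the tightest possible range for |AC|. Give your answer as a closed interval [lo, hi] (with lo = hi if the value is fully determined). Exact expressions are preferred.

|AC| ∈ [5, 42]  (≈ [5.0000, 42.0000])

|AB| ∈ [19, 28]
|BC| ∈ {14}
|AC| ∈ [5, 42]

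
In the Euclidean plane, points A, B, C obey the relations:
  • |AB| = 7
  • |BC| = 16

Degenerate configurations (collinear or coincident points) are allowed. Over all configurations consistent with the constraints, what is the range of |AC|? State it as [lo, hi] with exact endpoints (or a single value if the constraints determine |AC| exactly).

|AB| ∈ {7}
|BC| ∈ {16}
|AC| ∈ [9, 23]

|AC| ∈ [9, 23]  (≈ [9.0000, 23.0000])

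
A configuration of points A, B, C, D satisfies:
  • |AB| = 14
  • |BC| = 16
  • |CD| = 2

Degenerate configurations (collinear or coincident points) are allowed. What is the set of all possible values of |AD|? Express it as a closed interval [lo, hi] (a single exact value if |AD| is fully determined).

|AD| ∈ [0, 32]  (≈ [0.0000, 32.0000])

|AB| ∈ {14}
|BC| ∈ {16}
|CD| ∈ {2}
|AC| ∈ [2, 30]
|BD| ∈ [14, 18]
|AD| ∈ [0, 32]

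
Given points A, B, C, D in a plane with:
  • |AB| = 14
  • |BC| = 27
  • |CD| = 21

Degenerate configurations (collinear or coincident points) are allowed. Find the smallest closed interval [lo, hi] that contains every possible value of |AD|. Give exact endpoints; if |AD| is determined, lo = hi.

|AB| ∈ {14}
|BC| ∈ {27}
|CD| ∈ {21}
|AC| ∈ [13, 41]
|BD| ∈ [6, 48]
|AD| ∈ [0, 62]

|AD| ∈ [0, 62]  (≈ [0.0000, 62.0000])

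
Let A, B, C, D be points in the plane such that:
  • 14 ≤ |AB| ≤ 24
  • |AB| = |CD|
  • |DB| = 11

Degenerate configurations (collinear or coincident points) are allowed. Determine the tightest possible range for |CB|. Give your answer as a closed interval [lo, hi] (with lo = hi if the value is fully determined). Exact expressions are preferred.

|CB| ∈ [3, 35]  (≈ [3.0000, 35.0000])

|AB| ∈ [14, 24]
|BD| ∈ {11}
|CD| ∈ [14, 24]
|AD| ∈ [3, 35]
|BC| ∈ [3, 35]
|AC| ∈ [0, 59]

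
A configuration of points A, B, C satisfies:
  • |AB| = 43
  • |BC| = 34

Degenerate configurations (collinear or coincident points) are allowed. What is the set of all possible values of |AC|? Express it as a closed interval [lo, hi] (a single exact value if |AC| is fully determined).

|AC| ∈ [9, 77]  (≈ [9.0000, 77.0000])

|AB| ∈ {43}
|BC| ∈ {34}
|AC| ∈ [9, 77]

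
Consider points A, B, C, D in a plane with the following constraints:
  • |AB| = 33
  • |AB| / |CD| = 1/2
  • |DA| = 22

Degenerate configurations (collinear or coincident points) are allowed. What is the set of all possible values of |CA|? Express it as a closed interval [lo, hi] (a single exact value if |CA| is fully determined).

|CA| ∈ [44, 88]  (≈ [44.0000, 88.0000])

|AB| ∈ {33}
|AD| ∈ {22}
|CD| ∈ {66}
|BD| ∈ [11, 55]
|AC| ∈ [44, 88]
|BC| ∈ [11, 121]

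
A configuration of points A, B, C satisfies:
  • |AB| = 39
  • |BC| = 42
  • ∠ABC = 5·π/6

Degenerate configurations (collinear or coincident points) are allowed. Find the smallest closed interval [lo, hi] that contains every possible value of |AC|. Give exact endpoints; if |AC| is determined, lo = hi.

|AC| = 3·√(182·√(3) + 365)  (≈ 78.2438)

|AB| ∈ {39}
|BC| ∈ {42}
|AC| ∈ {3·√(182·√(3) + 365)}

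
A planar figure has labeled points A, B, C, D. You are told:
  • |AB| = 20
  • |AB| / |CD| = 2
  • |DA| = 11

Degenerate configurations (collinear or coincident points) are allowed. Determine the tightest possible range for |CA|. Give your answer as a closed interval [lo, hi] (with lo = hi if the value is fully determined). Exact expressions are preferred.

|CA| ∈ [1, 21]  (≈ [1.0000, 21.0000])

|AB| ∈ {20}
|AD| ∈ {11}
|CD| ∈ {10}
|BD| ∈ [9, 31]
|AC| ∈ [1, 21]
|BC| ∈ [0, 41]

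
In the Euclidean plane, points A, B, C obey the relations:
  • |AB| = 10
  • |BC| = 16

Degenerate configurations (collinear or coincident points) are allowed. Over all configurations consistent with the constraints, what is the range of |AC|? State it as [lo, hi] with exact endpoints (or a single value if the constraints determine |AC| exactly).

|AC| ∈ [6, 26]  (≈ [6.0000, 26.0000])

|AB| ∈ {10}
|BC| ∈ {16}
|AC| ∈ [6, 26]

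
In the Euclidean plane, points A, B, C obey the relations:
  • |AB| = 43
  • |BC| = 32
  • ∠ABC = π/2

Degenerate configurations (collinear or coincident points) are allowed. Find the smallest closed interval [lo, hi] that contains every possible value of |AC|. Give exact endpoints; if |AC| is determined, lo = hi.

|AB| ∈ {43}
|BC| ∈ {32}
|AC| ∈ {13·√(17)}

|AC| = 13·√(17)  (≈ 53.6004)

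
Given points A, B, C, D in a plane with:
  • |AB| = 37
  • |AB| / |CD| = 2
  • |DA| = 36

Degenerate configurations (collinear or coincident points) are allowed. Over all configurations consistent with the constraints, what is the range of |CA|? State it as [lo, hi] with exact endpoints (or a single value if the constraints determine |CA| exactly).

|CA| ∈ [35/2, 109/2]  (≈ [17.5000, 54.5000])

|AB| ∈ {37}
|AD| ∈ {36}
|CD| ∈ {37/2}
|BD| ∈ [1, 73]
|AC| ∈ [35/2, 109/2]
|BC| ∈ [0, 183/2]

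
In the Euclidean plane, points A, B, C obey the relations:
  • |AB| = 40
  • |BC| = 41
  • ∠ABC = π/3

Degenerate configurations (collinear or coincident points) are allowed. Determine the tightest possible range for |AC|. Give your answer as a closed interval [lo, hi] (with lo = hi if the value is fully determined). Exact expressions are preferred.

|AB| ∈ {40}
|BC| ∈ {41}
|AC| ∈ {√(1641)}

|AC| = √(1641)  (≈ 40.5093)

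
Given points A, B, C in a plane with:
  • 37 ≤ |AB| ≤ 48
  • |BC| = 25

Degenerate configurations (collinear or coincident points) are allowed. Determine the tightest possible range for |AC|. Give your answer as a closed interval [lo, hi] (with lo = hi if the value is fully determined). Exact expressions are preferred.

|AB| ∈ [37, 48]
|BC| ∈ {25}
|AC| ∈ [12, 73]

|AC| ∈ [12, 73]  (≈ [12.0000, 73.0000])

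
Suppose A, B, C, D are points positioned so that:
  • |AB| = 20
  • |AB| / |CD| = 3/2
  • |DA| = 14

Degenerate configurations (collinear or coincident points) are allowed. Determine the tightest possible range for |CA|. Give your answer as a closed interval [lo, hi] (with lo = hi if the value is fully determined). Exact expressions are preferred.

|AB| ∈ {20}
|AD| ∈ {14}
|CD| ∈ {40/3}
|BD| ∈ [6, 34]
|AC| ∈ [2/3, 82/3]
|BC| ∈ [0, 142/3]

|CA| ∈ [2/3, 82/3]  (≈ [0.6667, 27.3333])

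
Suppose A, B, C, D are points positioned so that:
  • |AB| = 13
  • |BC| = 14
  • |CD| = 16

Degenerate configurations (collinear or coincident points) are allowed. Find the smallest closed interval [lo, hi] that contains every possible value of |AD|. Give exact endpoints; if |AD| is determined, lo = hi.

|AB| ∈ {13}
|BC| ∈ {14}
|CD| ∈ {16}
|AC| ∈ [1, 27]
|BD| ∈ [2, 30]
|AD| ∈ [0, 43]

|AD| ∈ [0, 43]  (≈ [0.0000, 43.0000])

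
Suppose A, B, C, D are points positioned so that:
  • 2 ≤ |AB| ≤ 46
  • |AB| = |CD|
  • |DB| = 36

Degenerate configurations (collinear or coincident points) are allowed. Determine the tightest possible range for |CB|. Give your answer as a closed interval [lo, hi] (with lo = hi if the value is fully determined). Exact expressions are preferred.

|AB| ∈ [2, 46]
|BD| ∈ {36}
|CD| ∈ [2, 46]
|AD| ∈ [0, 82]
|BC| ∈ [0, 82]
|AC| ∈ [0, 128]

|CB| ∈ [0, 82]  (≈ [0.0000, 82.0000])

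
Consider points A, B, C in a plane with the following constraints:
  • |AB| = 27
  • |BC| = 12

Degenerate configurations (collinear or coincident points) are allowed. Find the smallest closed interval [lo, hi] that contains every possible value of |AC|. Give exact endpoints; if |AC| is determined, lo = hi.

|AC| ∈ [15, 39]  (≈ [15.0000, 39.0000])

|AB| ∈ {27}
|BC| ∈ {12}
|AC| ∈ [15, 39]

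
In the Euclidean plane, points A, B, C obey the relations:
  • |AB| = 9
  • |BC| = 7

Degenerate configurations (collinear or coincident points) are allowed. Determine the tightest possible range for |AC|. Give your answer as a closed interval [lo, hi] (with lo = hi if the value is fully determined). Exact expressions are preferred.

|AC| ∈ [2, 16]  (≈ [2.0000, 16.0000])

|AB| ∈ {9}
|BC| ∈ {7}
|AC| ∈ [2, 16]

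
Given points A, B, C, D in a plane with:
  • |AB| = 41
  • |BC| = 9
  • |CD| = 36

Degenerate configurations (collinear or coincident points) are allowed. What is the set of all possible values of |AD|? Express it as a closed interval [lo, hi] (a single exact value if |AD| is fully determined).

|AB| ∈ {41}
|BC| ∈ {9}
|CD| ∈ {36}
|AC| ∈ [32, 50]
|BD| ∈ [27, 45]
|AD| ∈ [0, 86]

|AD| ∈ [0, 86]  (≈ [0.0000, 86.0000])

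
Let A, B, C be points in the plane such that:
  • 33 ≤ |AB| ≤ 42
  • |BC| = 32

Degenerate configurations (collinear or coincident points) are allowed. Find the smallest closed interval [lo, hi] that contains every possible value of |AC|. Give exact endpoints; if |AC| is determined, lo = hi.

|AB| ∈ [33, 42]
|BC| ∈ {32}
|AC| ∈ [1, 74]

|AC| ∈ [1, 74]  (≈ [1.0000, 74.0000])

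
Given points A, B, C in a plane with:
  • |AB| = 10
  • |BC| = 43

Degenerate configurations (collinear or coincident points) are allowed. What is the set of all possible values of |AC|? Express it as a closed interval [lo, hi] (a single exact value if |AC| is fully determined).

|AC| ∈ [33, 53]  (≈ [33.0000, 53.0000])

|AB| ∈ {10}
|BC| ∈ {43}
|AC| ∈ [33, 53]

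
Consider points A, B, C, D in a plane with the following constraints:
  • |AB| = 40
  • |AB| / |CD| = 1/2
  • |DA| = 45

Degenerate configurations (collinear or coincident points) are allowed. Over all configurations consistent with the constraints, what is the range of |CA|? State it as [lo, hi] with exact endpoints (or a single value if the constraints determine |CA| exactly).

|CA| ∈ [35, 125]  (≈ [35.0000, 125.0000])

|AB| ∈ {40}
|AD| ∈ {45}
|CD| ∈ {80}
|BD| ∈ [5, 85]
|AC| ∈ [35, 125]
|BC| ∈ [0, 165]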